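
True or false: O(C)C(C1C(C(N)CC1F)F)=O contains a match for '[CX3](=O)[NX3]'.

False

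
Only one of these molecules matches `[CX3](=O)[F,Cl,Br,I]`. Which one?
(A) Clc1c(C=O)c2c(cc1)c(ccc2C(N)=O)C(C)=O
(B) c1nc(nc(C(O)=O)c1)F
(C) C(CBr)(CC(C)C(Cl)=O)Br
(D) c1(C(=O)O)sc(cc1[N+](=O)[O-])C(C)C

C

[CX3](=O)[F,Cl,Br,I] describes a carbonyl carbon bonded to a halogen (an acyl halide).
(A) has a chloro substituent but the Cl is not on a carbonyl carbon.
(B) has a carboxylic acid group (-C(=O)OH) but the carbonyl is bonded to -OH, not to a halogen.
(C) contains an acyl chloride (-C(=O)Cl), which satisfies every atom and bond constraint.
(D) has a carboxylic acid group (-C(=O)OH) but the carbonyl is bonded to -OH, not to a halogen.
So the answer is (C).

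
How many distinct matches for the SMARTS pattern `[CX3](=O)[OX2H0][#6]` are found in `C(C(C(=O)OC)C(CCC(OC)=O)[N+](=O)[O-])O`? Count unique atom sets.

[CX3](=O)[OX2H0][#6] is the SMARTS for an ester: a carbonyl carbon bonded to an oxygen that is itself bonded to carbon (no H on that O).
The molecule carries 2 separate instances of a methyl-ester group (-C(=O)OCH3) meeting every constraint; each maps to a distinct set of atoms, giving 2 matches.

2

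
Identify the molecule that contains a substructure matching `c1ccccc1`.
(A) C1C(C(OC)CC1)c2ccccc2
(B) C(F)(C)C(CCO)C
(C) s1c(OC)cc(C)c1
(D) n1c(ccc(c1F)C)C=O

c1ccccc1 describes six aromatic carbons in a ring (a benzene ring).
(A) contains a phenyl ring, which satisfies every atom and bond constraint.
(B) has a methyl group (-CH3) but no six-membered all-carbon aromatic ring is present.
(C) has a methyl group (-CH3) but no six-membered all-carbon aromatic ring is present.
(D) has a methyl group (-CH3) but no six-membered all-carbon aromatic ring is present.
So the answer is (A).

A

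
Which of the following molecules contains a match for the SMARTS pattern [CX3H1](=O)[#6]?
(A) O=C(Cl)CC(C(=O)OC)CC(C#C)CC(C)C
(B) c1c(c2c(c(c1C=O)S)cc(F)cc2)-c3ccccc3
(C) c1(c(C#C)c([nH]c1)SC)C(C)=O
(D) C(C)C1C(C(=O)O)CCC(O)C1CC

B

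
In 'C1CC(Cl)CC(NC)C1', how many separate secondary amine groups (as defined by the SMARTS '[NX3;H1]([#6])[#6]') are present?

1

[NX3;H1]([#6])[#6] is the SMARTS for a secondary amine: a trivalent nitrogen with one H, bonded to two carbons.
Exactly one fragment in the molecule meets all constraints, giving 1 match.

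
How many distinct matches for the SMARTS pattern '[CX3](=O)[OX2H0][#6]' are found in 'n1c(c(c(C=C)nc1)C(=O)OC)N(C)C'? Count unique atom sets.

1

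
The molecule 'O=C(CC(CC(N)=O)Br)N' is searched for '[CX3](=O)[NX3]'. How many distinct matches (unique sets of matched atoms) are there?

2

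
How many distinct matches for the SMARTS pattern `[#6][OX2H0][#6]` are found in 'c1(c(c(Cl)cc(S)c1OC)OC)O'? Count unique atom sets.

2

[#6][OX2H0][#6] is the SMARTS for an ether: an aliphatic oxygen bridging two carbons with no H on the oxygen.
The molecule carries 2 separate instances of a methoxy ether (-OCH3) meeting every constraint; each maps to a distinct set of atoms, giving 2 matches.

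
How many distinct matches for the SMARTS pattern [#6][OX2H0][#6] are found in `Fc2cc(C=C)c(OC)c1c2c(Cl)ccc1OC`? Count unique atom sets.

2

[#6][OX2H0][#6] is the SMARTS for an ether: an aliphatic oxygen bridging two carbons with no H on the oxygen.
The molecule carries 2 separate instances of a methoxy ether (-OCH3) meeting every constraint; each maps to a distinct set of atoms, giving 2 matches.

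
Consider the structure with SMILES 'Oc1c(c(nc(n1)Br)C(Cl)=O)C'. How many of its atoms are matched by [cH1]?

The query [cH1] means: aromatic carbon bearing exactly one hydrogen.
Check the 12 heavy atoms by environment: 2× n (aromatic, H0) → no; 4× c (aromatic, H0) → no; 1× C (H3) → no; 1× Br (H0) → no; 1× C (H0) → no; 1× O (H0) → no; 1× Cl (H0) → no; 1× O (H1) → no.
No environment satisfies the query, so 0 matching atoms.

0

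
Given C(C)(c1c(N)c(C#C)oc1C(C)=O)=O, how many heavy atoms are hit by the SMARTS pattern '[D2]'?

The query [D2] means: atom with exactly two heavy-atom neighbours.
Check the 14 heavy atoms by environment: 1× o (aromatic, D2) → match; 4× c (aromatic, D3) → no; 1× N (D1) → no; 1× C (D2) → match; 3× C (D1) → no; 2× C (D3) → no; 2× O (D1) → no.
Summing the matching environments: 1 + 1 = 2 matching atoms.

2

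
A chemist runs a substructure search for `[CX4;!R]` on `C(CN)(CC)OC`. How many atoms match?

The query [CX4;!R] means: aliphatic carbon with four total connections, not in a ring.
Check the 7 heavy atoms by environment: 5× C (X4, acyclic) → match; 1× N (X3, acyclic) → no; 1× O (X2, acyclic) → no.
That gives 5 matching atoms.

5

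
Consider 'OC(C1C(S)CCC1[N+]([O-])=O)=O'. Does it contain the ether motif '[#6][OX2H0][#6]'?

The pattern [#6][OX2H0][#6] describes an aliphatic oxygen bridging two carbons with no H on the oxygen — an ether.
The closest candidate here is a carboxylic acid group (-C(=O)OH), but the -OH oxygen has H1; the =O is OX1, not OX2. No other fragment satisfies the full query, so there is no match.

No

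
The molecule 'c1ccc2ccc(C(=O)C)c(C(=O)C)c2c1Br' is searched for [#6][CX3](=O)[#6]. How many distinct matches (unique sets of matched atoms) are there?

2

[#6][CX3](=O)[#6] is the SMARTS for a ketone: a carbonyl carbon (no H) flanked by two carbons.
The molecule carries 2 separate instances of an acetyl/ketone group (-C(=O)CH3) meeting every constraint; each maps to a distinct set of atoms, giving 2 matches.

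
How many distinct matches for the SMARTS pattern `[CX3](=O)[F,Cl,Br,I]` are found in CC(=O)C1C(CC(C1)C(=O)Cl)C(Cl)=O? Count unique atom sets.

[CX3](=O)[F,Cl,Br,I] is the SMARTS for an acyl halide: a carbonyl carbon bonded to a halogen.
The molecule carries 2 separate instances of an acyl chloride (-C(=O)Cl) meeting every constraint; each maps to a distinct set of atoms, giving 2 matches.

2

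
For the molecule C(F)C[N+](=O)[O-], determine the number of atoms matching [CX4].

2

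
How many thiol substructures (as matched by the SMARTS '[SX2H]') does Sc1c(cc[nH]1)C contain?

[SX2H] is the SMARTS for a thiol: an aliphatic sulfur with two connections, one being H.
Exactly one fragment in the molecule meets all constraints, giving 1 match.

1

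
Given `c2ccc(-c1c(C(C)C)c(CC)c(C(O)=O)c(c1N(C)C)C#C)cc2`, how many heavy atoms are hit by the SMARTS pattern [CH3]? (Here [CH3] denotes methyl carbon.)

Check the 25 heavy atoms by environment: 7× c (aromatic, H0) → no; 1× N (H0) → no; 5× C (H3) → match; 5× c (aromatic, H1) → no; 2× C (H0) → no; 2× C (H1) → no; 1× O (H0) → no; 1× O (H1) → no; 1× C (H2) → no.
That gives 5 matching atoms.

5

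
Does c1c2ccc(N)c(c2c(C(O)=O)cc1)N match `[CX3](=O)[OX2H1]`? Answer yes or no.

Yes

The pattern [CX3](=O)[OX2H1] describes an sp2 carbon double-bonded to O and single-bonded to an -OH oxygen — a carboxylic acid.
The molecule carries a carboxylic acid group (-C(=O)OH), whose atoms satisfy every constraint of the query, so the pattern matches.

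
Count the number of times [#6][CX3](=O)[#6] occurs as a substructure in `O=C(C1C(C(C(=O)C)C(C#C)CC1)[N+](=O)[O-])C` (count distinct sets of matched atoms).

[#6][CX3](=O)[#6] is the SMARTS for a ketone: a carbonyl carbon (no H) flanked by two carbons.
The molecule carries 2 separate instances of an acetyl/ketone group (-C(=O)CH3) meeting every constraint; each maps to a distinct set of atoms, giving 2 matches.

2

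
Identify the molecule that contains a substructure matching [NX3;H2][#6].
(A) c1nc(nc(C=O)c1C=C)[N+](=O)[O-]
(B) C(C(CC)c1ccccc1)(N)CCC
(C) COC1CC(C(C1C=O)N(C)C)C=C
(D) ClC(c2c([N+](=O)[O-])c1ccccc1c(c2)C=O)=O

[NX3;H2][#6] describes a trivalent nitrogen with two H attached to carbon (a primary amine).
(A) has a nitro group (-[N+](=O)[O-]) but the nitrogen is [N+] with no H, not NX3H2.
(B) contains a primary amino group (-NH2), which satisfies every atom and bond constraint.
(C) has a dimethylamino group (-N(CH3)2) but the nitrogen has H0, not H2.
(D) has a nitro group (-[N+](=O)[O-]) but the nitrogen is [N+] with no H, not NX3H2.
So the answer is (B).

B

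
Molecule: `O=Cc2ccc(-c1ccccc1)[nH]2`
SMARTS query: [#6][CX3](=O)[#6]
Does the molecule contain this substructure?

The pattern [#6][CX3](=O)[#6] describes a carbonyl carbon (no H) flanked by two carbons — a ketone.
The closest candidate here is an aldehyde (-CHO), but the carbonyl carbon has H1, so it is not flanked by two carbons. No other fragment satisfies the full query, so there is no match.

No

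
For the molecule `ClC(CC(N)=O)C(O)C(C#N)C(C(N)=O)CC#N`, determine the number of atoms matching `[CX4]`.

The query [CX4] means: C with X4: aliphatic carbon with exactly 4 total connections (bonds + H).
Check the 18 heavy atoms by environment: 6× C (X4) → match; 2× C (X3) → no; 2× O (X1) → no; 2× N (X3) → no; 1× Cl (X1) → no; 2× C (X2) → no; 2× N (X1) → no; 1× O (X2) → no.
That gives 6 matching atoms.

6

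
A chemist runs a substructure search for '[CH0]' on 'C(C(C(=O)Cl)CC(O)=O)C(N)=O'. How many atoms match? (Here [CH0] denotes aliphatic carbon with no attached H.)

3

Check the 12 heavy atoms by environment: 2× C (H2) → no; 1× C (H1) → no; 3× C (H0) → match; 3× O (H0) → no; 1× O (H1) → no; 1× Cl (H0) → no; 1× N (H2) → no.
That gives 3 matching atoms.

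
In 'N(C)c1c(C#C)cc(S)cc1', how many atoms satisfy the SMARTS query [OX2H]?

0

The query [OX2H] means: aliphatic oxygen with two connections, one of which is H — an -OH oxygen.
Check the 11 heavy atoms by environment: 3× c (aromatic, H1, X3) → no; 3× c (aromatic, H0, X3) → no; 1× S (H1, X2) → no; 1× C (H0, X2) → no; 1× C (H1, X2) → no; 1× N (H1, X3) → no; 1× C (H3, X4) → no.
No environment satisfies the query, so 0 matching atoms.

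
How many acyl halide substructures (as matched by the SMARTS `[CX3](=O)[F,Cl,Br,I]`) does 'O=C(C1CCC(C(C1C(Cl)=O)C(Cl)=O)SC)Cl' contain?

3

[CX3](=O)[F,Cl,Br,I] is the SMARTS for an acyl halide: a carbonyl carbon bonded to a halogen.
The molecule carries 3 separate instances of an acyl chloride (-C(=O)Cl) meeting every constraint; each maps to a distinct set of atoms, giving 3 matches.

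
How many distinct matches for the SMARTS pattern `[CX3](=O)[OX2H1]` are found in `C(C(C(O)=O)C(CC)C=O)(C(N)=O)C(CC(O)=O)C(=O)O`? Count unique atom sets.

[CX3](=O)[OX2H1] is the SMARTS for a carboxylic acid: an sp2 carbon double-bonded to O and single-bonded to an -OH oxygen.
The molecule carries 3 separate instances of a carboxylic acid group (-C(=O)OH) meeting every constraint; each maps to a distinct set of atoms, giving 3 matches.

3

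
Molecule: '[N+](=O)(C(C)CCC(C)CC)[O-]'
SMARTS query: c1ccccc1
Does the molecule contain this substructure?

No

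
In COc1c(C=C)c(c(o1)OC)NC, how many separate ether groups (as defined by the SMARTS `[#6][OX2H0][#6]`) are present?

2

[#6][OX2H0][#6] is the SMARTS for an ether: an aliphatic oxygen bridging two carbons with no H on the oxygen.
The molecule carries 2 separate instances of a methoxy ether (-OCH3) meeting every constraint; each maps to a distinct set of atoms, giving 2 matches.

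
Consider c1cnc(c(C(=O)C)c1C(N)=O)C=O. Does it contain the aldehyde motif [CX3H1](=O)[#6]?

Yes

The pattern [CX3H1](=O)[#6] describes an sp2 carbon with one H, double-bonded to O and single-bonded to carbon — an aldehyde.
The molecule carries an aldehyde (-CHO), whose atoms satisfy every constraint of the query, so the pattern matches.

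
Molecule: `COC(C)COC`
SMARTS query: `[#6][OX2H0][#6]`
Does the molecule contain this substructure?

Yes

The pattern [#6][OX2H0][#6] describes an aliphatic oxygen bridging two carbons with no H on the oxygen — an ether.
The molecule carries a methoxy ether (-OCH3), whose atoms satisfy every constraint of the query, so the pattern matches.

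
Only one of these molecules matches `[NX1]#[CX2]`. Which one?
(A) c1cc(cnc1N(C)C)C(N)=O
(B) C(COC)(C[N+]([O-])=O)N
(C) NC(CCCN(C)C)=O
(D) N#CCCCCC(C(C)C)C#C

[NX1]#[CX2] describes a nitrogen triple-bonded to a two-connected carbon (a nitrile).
(A) has a primary amide (-C(=O)NH2) but the nitrogen is NX3, not NX1.
(B) has a primary amino group (-NH2) but the nitrogen is NX3 (three connections), not NX1 triple-bonded.
(C) has a primary amide (-C(=O)NH2) but the nitrogen is NX3, not NX1.
(D) contains a nitrile (-C#N), which satisfies every atom and bond constraint.
So the answer is (D).

D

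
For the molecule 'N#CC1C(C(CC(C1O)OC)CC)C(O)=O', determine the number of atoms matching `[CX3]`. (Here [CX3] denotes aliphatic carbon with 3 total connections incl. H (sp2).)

The query [CX3] means: C with X3: aliphatic carbon with exactly 3 total connections.
Check the 16 heavy atoms by environment: 9× C (X4) → no; 3× O (X2) → no; 1× C (X2) → no; 1× N (X1) → no; 1× C (X3) → match; 1× O (X1) → no.
That gives 1 matching atom.

1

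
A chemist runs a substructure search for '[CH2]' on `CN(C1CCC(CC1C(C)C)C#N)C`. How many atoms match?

3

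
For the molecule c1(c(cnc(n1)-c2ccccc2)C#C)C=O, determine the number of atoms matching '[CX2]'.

The query [CX2] means: C with X2: aliphatic carbon with exactly 2 total connections.
Check the 16 heavy atoms by environment: 2× n (aromatic, X2) → no; 10× c (aromatic, X3) → no; 2× C (X2) → match; 1× C (X3) → no; 1× O (X1) → no.
That gives 2 matching atoms.

2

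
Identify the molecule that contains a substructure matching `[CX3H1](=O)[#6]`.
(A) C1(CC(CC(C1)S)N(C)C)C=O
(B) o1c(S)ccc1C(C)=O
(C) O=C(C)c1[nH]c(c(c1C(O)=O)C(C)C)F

A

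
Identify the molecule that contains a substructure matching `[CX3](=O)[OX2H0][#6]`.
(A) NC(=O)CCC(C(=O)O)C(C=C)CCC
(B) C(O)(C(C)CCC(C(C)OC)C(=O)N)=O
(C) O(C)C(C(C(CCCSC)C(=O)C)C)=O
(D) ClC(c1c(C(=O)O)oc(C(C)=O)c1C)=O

C

[CX3](=O)[OX2H0][#6] describes a carbonyl carbon bonded to an oxygen that is itself bonded to carbon (no H on that O) (an ester).
(A) has a primary amide (-C(=O)NH2) but the carbonyl is bonded to N, not to an O-C linkage.
(B) has a primary amide (-C(=O)NH2) but the carbonyl is bonded to N, not to an O-C linkage.
(C) contains a methyl-ester group (-C(=O)OCH3), which satisfies every atom and bond constraint.
(D) has a carboxylic acid group (-C(=O)OH) but the singly-bonded O carries H (OX2H1, not H0).
So the answer is (C).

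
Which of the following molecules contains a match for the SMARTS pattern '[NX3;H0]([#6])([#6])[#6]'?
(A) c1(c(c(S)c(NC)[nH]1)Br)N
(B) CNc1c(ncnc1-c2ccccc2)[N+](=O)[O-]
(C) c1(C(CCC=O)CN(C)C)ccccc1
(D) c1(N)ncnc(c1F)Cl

[NX3;H0]([#6])([#6])[#6] describes a trivalent nitrogen with no H, bonded to three carbons (a tertiary amine).
(A) has an N-methylamino group (-NHCH3) but the nitrogen still has one H (H1), not H0.
(B) has an N-methylamino group (-NHCH3) but the nitrogen still has one H (H1), not H0.
(C) contains a dimethylamino group (-N(CH3)2), which satisfies every atom and bond constraint.
(D) has a primary amino group (-NH2) but the nitrogen has H2, not H0 with three carbons.
So the answer is (C).

C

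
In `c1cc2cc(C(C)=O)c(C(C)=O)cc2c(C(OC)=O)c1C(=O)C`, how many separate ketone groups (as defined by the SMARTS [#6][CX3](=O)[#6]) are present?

3

[#6][CX3](=O)[#6] is the SMARTS for a ketone: a carbonyl carbon (no H) flanked by two carbons.
The molecule carries 3 separate instances of an acetyl/ketone group (-C(=O)CH3) meeting every constraint; each maps to a distinct set of atoms, giving 3 matches.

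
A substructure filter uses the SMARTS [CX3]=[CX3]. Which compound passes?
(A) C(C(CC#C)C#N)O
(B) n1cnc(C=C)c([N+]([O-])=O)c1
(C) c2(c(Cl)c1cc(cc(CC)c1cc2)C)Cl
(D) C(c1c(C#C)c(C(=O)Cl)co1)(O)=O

B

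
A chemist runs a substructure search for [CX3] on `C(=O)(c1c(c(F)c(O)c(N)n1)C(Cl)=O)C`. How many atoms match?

2

The query [CX3] means: C with X3: aliphatic carbon with exactly 3 total connections.
Check the 15 heavy atoms by environment: 1× n (aromatic, X2) → no; 5× c (aromatic, X3) → no; 1× N (X3) → no; 2× C (X3) → match; 2× O (X1) → no; 1× Cl (X1) → no; 1× C (X4) → no; 1× O (X2) → no; 1× F (X1) → no.
That gives 2 matching atoms.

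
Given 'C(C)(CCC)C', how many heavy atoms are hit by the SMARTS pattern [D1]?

3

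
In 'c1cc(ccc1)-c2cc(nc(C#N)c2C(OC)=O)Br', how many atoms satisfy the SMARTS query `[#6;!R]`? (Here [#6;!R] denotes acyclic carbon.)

The query [#6;!R] means: carbon not in any ring.
Check the 19 heavy atoms by environment: 1× n (aromatic, in 6-ring) → no; 11× c (aromatic, in 6-ring) → no; 3× C (acyclic) → match; 1× N (acyclic) → no; 2× O (acyclic) → no; 1× Br (acyclic) → no.
That gives 3 matching atoms.

3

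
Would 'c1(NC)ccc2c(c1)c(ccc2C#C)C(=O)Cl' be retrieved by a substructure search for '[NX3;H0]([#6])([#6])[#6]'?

The pattern [NX3;H0]([#6])([#6])[#6] describes a trivalent nitrogen with no H, bonded to three carbons — a tertiary amine.
The closest candidate here is an N-methylamino group (-NHCH3), but the nitrogen still has one H (H1), not H0. No other fragment satisfies the full query, so there is no match.

No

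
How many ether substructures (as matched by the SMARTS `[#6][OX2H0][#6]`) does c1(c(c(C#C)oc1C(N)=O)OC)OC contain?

[#6][OX2H0][#6] is the SMARTS for an ether: an aliphatic oxygen bridging two carbons with no H on the oxygen.
The molecule carries 2 separate instances of a methoxy ether (-OCH3) meeting every constraint; each maps to a distinct set of atoms, giving 2 matches.

2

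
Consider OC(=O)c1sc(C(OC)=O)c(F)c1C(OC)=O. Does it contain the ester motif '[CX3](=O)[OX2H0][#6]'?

The pattern [CX3](=O)[OX2H0][#6] describes a carbonyl carbon bonded to an oxygen that is itself bonded to carbon (no H on that O) — an ester.
The molecule carries a methyl-ester group (-C(=O)OCH3), whose atoms satisfy every constraint of the query, so the pattern matches.

Yes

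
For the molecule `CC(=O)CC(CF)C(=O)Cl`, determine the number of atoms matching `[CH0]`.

Check the 10 heavy atoms by environment: 2× C (H2) → no; 1× C (H1) → no; 2× C (H0) → match; 2× O (H0) → no; 1× Cl (H0) → no; 1× F (H0) → no; 1× C (H3) → no.
That gives 2 matching atoms.

2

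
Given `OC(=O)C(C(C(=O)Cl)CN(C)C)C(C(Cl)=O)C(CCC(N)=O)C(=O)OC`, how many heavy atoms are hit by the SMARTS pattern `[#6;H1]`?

The query [#6;H1] means: any carbon bearing exactly one hydrogen.
Check the 26 heavy atoms by environment: 3× C (H2) → no; 4× C (H1) → match; 5× C (H0) → no; 6× O (H0) → no; 1× N (H2) → no; 2× Cl (H0) → no; 1× N (H0) → no; 3× C (H3) → no; 1× O (H1) → no.
That gives 4 matching atoms.

4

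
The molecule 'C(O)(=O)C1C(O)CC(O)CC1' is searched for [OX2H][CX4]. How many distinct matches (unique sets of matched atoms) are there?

[OX2H][CX4] is the SMARTS for an aliphatic alcohol: a hydroxyl oxygen bound to an sp3 (X4) carbon.
The molecule carries 2 separate instances of a hydroxyl group (-OH) meeting every constraint; each maps to a distinct set of atoms, giving 2 matches.

2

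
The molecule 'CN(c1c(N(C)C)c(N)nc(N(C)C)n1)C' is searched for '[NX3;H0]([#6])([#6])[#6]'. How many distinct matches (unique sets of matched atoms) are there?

[NX3;H0]([#6])([#6])[#6] is the SMARTS for a tertiary amine: a trivalent nitrogen with no H, bonded to three carbons.
The molecule carries 3 separate instances of a dimethylamino group (-N(CH3)2) meeting every constraint; each maps to a distinct set of atoms, giving 3 matches.

3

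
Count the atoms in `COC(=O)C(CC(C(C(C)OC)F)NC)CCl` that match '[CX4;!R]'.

The query [CX4;!R] means: aliphatic carbon with four total connections, not in a ring.
Check the 17 heavy atoms by environment: 10× C (X4, acyclic) → match; 1× F (X1, acyclic) → no; 1× N (X3, acyclic) → no; 1× C (X3, acyclic) → no; 1× O (X1, acyclic) → no; 2× O (X2, acyclic) → no; 1× Cl (X1, acyclic) → no.
That gives 10 matching atoms.

10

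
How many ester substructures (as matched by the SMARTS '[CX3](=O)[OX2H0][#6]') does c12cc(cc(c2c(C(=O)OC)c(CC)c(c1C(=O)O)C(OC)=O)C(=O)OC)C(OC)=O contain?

4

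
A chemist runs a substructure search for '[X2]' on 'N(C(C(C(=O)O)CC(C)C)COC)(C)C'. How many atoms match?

2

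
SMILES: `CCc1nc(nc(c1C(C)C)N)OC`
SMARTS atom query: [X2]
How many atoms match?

3

The query [X2] means: any atom with exactly two total connections (bonds + H).
Check the 14 heavy atoms by environment: 2× n (aromatic, X2) → match; 4× c (aromatic, X3) → no; 6× C (X4) → no; 1× O (X2) → match; 1× N (X3) → no.
Summing the matching environments: 2 + 1 = 3 matching atoms.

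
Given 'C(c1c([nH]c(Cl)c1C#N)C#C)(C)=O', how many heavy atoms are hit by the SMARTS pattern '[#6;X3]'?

5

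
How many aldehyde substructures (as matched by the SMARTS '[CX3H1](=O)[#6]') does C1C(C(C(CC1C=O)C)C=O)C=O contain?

[CX3H1](=O)[#6] is the SMARTS for an aldehyde: an sp2 carbon with one H, double-bonded to O and single-bonded to carbon.
The molecule carries 3 separate instances of an aldehyde (-CHO) meeting every constraint; each maps to a distinct set of atoms, giving 3 matches.

3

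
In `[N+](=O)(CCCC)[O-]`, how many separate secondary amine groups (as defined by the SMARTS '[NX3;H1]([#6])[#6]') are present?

0

[NX3;H1]([#6])[#6] is the SMARTS for a secondary amine: a trivalent nitrogen with one H, bonded to two carbons.
No fragment in the molecule satisfies every constraint, giving 0 matches.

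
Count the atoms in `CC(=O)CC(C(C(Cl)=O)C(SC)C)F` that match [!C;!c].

The query [!C;!c] means: neither aliphatic nor aromatic carbon — same as [!#6].
Check the 14 heavy atoms by environment: 9× C → no; 2× O → match; 1× Cl → match; 1× F → match; 1× S → match.
Summing the matching environments: 2 + 1 + 1 + 1 = 5 matching atoms.

5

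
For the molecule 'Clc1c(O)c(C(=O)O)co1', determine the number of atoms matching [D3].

The query [D3] means: atom with exactly three heavy-atom neighbours.
Check the 10 heavy atoms by environment: 1× o (aromatic, D2) → no; 3× c (aromatic, D3) → match; 1× c (aromatic, D2) → no; 1× Cl (D1) → no; 3× O (D1) → no; 1× C (D3) → match.
Summing the matching environments: 3 + 1 = 4 matching atoms.

4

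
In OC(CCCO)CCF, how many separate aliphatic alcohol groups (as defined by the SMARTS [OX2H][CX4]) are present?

2

[OX2H][CX4] is the SMARTS for an aliphatic alcohol: a hydroxyl oxygen bound to an sp3 (X4) carbon.
The molecule carries 2 separate instances of a hydroxyl group (-OH) meeting every constraint; each maps to a distinct set of atoms, giving 2 matches.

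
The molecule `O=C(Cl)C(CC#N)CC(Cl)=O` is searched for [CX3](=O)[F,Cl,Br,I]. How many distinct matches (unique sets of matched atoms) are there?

[CX3](=O)[F,Cl,Br,I] is the SMARTS for an acyl halide: a carbonyl carbon bonded to a halogen.
The molecule carries 2 separate instances of an acyl chloride (-C(=O)Cl) meeting every constraint; each maps to a distinct set of atoms, giving 2 matches.

2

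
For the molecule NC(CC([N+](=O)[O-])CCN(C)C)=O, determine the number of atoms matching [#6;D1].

2

The query [#6;D1] means: carbon bonded to exactly one heavy atom.
Check the 13 heavy atoms by environment: 3× C (D2) → no; 2× C (D3) → no; 1× N (D3) → no; 2× C (D1) → match; 1× N (charge +1, D3) → no; 1× O (charge -1, D1) → no; 2× O (D1) → no; 1× N (D1) → no.
That gives 2 matching atoms.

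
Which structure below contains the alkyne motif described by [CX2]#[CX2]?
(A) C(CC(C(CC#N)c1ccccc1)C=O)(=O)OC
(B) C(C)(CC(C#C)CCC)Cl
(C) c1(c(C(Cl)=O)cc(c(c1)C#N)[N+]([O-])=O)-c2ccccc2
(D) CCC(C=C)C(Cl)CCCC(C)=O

B

[CX2]#[CX2] describes a carbon-carbon triple bond (an alkyne).
(A) has a nitrile (-C#N) but the triple bond is C#N, not C#C.
(B) contains an ethynyl group (-C#CH), which satisfies every atom and bond constraint.
(C) has a nitrile (-C#N) but the triple bond is C#N, not C#C.
(D) has a vinyl group (-CH=CH2) but the C=C is a double bond; both carbons are CX3, not CX2.
So the answer is (B).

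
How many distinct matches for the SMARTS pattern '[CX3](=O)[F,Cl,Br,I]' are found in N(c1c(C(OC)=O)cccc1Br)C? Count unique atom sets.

0

[CX3](=O)[F,Cl,Br,I] is the SMARTS for an acyl halide: a carbonyl carbon bonded to a halogen.
The molecule has a methyl-ester group (-C(=O)OCH3), but the carbonyl is bonded to -O-C, not to a halogen; nothing else fits, so there are 0 matches.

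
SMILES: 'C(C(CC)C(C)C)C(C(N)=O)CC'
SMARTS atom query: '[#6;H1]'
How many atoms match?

3

The query [#6;H1] means: any carbon bearing exactly one hydrogen.
Check the 13 heavy atoms by environment: 3× C (H2) → no; 3× C (H1) → match; 4× C (H3) → no; 1× C (H0) → no; 1× O (H0) → no; 1× N (H2) → no.
That gives 3 matching atoms.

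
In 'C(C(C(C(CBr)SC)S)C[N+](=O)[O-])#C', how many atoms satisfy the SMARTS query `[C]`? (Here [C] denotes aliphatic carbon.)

8

The query [C] means: uppercase C matches aliphatic (non-aromatic) carbon only.
Check the 14 heavy atoms by environment: 8× C → match; 1× Br → no; 2× S → no; 1× N (charge +1) → no; 1× O (charge -1) → no; 1× O → no.
That gives 8 matching atoms.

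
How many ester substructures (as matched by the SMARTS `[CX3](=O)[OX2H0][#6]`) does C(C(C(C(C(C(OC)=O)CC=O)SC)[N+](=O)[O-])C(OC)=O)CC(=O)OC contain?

3

[CX3](=O)[OX2H0][#6] is the SMARTS for an ester: a carbonyl carbon bonded to an oxygen that is itself bonded to carbon (no H on that O).
The molecule carries 3 separate instances of a methyl-ester group (-C(=O)OCH3) meeting every constraint; each maps to a distinct set of atoms, giving 3 matches.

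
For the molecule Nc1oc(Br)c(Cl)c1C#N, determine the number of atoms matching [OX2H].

0

Check the 10 heavy atoms by environment: 1× o (aromatic, H0, X2) → no; 4× c (aromatic, H0, X3) → no; 1× Cl (H0, X1) → no; 1× N (H2, X3) → no; 1× Br (H0, X1) → no; 1× C (H0, X2) → no; 1× N (H0, X1) → no.
No environment satisfies the query, so 0 matching atoms.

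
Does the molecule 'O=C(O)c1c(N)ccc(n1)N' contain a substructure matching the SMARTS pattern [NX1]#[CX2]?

No

The pattern [NX1]#[CX2] describes a nitrogen triple-bonded to a two-connected carbon — a nitrile.
The closest candidate here is a primary amino group (-NH2), but the nitrogen is NX3 (three connections), not NX1 triple-bonded. No other fragment satisfies the full query, so there is no match.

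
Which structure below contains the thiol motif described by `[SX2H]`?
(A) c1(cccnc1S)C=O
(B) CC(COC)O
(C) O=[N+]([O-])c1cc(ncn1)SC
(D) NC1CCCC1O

A

[SX2H] describes an aliphatic sulfur with two connections, one being H (a thiol).
(A) contains a thiol (-SH), which satisfies every atom and bond constraint.
(B) has a hydroxyl group (-OH) but it is an -OH, not an -SH.
(C) has a methylthio ether (-SCH3) but the sulfur has H0 (bonded to two carbons), not H1.
(D) has a hydroxyl group (-OH) but it is an -OH, not an -SH.
So the answer is (A).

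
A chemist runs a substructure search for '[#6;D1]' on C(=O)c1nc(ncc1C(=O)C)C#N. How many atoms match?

1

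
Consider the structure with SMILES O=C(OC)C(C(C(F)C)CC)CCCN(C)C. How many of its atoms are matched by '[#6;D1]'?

The query [#6;D1] means: carbon bonded to exactly one heavy atom.
Check the 17 heavy atoms by environment: 5× C (D1) → match; 4× C (D3) → no; 4× C (D2) → no; 1× O (D1) → no; 1× O (D2) → no; 1× N (D3) → no; 1× F (D1) → no.
That gives 5 matching atoms.

5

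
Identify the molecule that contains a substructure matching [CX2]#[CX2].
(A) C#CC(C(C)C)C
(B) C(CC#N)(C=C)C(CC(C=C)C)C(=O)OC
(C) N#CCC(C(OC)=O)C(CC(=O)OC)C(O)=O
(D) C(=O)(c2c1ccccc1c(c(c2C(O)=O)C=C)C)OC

A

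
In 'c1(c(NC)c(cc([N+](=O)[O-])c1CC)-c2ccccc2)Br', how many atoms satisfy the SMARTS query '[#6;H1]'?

Check the 20 heavy atoms by environment: 6× c (aromatic, H0) → no; 6× c (aromatic, H1) → match; 1× C (H2) → no; 2× C (H3) → no; 1× N (charge +1, H0) → no; 1× O (charge -1, H0) → no; 1× O (H0) → no; 1× N (H1) → no; 1× Br (H0) → no.
That gives 6 matching atoms.

6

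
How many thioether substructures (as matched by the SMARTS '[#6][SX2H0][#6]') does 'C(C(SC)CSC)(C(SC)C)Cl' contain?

3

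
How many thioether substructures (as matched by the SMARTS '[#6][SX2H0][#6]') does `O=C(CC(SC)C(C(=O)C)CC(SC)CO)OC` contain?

[#6][SX2H0][#6] is the SMARTS for a thioether: an aliphatic sulfur bridging two carbons with no H on the sulfur.
The molecule carries 2 separate instances of a methylthio ether (-SCH3) meeting every constraint; each maps to a distinct set of atoms, giving 2 matches.

2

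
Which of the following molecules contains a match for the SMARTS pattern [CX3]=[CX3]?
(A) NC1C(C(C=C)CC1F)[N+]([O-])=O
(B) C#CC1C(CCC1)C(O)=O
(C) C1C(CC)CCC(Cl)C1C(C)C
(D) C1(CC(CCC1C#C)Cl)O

A

[CX3]=[CX3] describes a non-aromatic C=C double bond between two sp2 carbons (an alkene).
(A) contains a vinyl group (-CH=CH2), which satisfies every atom and bond constraint.
(B) has an ethynyl group (-C#CH) but the C-C bond is a triple bond, not a double bond.
(C) has an ethyl group (-CH2CH3) but its C-C bond is a single bond between CX4 carbons, not CX3=CX3.
(D) has an ethynyl group (-C#CH) but the C-C bond is a triple bond, not a double bond.
So the answer is (A).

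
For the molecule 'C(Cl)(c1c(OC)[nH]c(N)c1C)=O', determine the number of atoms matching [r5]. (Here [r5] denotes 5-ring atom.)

The query [r5] means: r5 matches atoms in a five-membered ring.
Check the 12 heavy atoms by environment: 1× n (aromatic, in 5-ring) → match; 4× c (aromatic, in 5-ring) → match; 1× N (acyclic) → no; 3× C (acyclic) → no; 2× O (acyclic) → no; 1× Cl (acyclic) → no.
Summing the matching environments: 1 + 4 = 5 matching atoms.

5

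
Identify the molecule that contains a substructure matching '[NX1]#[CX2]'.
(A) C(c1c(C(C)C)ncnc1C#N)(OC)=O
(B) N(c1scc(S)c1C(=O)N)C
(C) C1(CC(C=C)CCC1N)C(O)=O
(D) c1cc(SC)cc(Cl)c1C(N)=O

[NX1]#[CX2] describes a nitrogen triple-bonded to a two-connected carbon (a nitrile).
(A) contains a nitrile (-C#N), which satisfies every atom and bond constraint.
(B) has a primary amide (-C(=O)NH2) but the nitrogen is NX3, not NX1.
(C) has a primary amino group (-NH2) but the nitrogen is NX3 (three connections), not NX1 triple-bonded.
(D) has a primary amide (-C(=O)NH2) but the nitrogen is NX3, not NX1.
So the answer is (A).

A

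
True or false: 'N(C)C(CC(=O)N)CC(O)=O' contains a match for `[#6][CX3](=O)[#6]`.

False

The pattern [#6][CX3](=O)[#6] describes a carbonyl carbon (no H) flanked by two carbons — a ketone.
The closest candidate here is a primary amide (-C(=O)NH2), but one neighbour of the carbonyl carbon is N, not C. No other fragment satisfies the full query, so there is no match.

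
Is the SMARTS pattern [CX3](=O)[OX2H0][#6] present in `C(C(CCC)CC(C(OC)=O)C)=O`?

The pattern [CX3](=O)[OX2H0][#6] describes a carbonyl carbon bonded to an oxygen that is itself bonded to carbon (no H on that O) — an ester.
The molecule carries a methyl-ester group (-C(=O)OCH3), whose atoms satisfy every constraint of the query, so the pattern matches.

Yes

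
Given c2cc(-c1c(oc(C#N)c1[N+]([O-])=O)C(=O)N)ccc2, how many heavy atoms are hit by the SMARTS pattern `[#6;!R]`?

2

The query [#6;!R] means: carbon not in any ring.
Check the 19 heavy atoms by environment: 1× o (aromatic, in 5-ring) → no; 4× c (aromatic, in 5-ring) → no; 2× C (acyclic) → match; 2× O (acyclic) → no; 2× N (acyclic) → no; 1× N (charge +1, acyclic) → no; 1× O (charge -1, acyclic) → no; 6× c (aromatic, in 6-ring) → no.
That gives 2 matching atoms.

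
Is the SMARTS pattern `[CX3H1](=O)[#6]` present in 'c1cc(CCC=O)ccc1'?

Yes

The pattern [CX3H1](=O)[#6] describes an sp2 carbon with one H, double-bonded to O and single-bonded to carbon — an aldehyde.
The molecule carries an aldehyde (-CHO), whose atoms satisfy every constraint of the query, so the pattern matches.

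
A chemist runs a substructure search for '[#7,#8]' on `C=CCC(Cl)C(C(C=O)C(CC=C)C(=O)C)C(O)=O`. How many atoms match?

4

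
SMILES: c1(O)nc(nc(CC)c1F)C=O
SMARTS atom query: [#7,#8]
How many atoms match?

4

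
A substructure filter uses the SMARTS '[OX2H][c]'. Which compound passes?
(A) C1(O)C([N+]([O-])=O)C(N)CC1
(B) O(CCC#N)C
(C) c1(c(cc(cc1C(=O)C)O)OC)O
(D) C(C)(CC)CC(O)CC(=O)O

C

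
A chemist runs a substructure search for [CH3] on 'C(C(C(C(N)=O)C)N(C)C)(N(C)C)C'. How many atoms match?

6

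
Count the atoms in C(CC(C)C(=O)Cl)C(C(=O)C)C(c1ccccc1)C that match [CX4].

Check the 19 heavy atoms by environment: 8× C (X4) → match; 2× C (X3) → no; 2× O (X1) → no; 1× Cl (X1) → no; 6× c (aromatic, X3) → no.
That gives 8 matching atoms.

8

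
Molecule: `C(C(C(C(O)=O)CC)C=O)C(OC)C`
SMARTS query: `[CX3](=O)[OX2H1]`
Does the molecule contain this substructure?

The pattern [CX3](=O)[OX2H1] describes an sp2 carbon double-bonded to O and single-bonded to an -OH oxygen — a carboxylic acid.
The molecule carries a carboxylic acid group (-C(=O)OH), whose atoms satisfy every constraint of the query, so the pattern matches.

Yes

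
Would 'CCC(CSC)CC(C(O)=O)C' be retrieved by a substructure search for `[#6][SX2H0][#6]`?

The pattern [#6][SX2H0][#6] describes an aliphatic sulfur bridging two carbons with no H on the sulfur — a thioether.
The molecule carries a methylthio ether (-SCH3), whose atoms satisfy every constraint of the query, so the pattern matches.

Yes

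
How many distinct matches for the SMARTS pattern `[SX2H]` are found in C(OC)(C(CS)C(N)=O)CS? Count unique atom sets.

[SX2H] is the SMARTS for a thiol: an aliphatic sulfur with two connections, one being H.
The molecule carries 2 separate instances of a thiol (-SH) meeting every constraint; each maps to a distinct set of atoms, giving 2 matches.

2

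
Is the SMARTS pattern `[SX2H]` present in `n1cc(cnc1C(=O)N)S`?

The pattern [SX2H] describes an aliphatic sulfur with two connections, one being H — a thiol.
The molecule carries a thiol (-SH), whose atoms satisfy every constraint of the query, so the pattern matches.

Yes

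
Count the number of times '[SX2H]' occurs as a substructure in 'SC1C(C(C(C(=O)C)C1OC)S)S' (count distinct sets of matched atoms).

3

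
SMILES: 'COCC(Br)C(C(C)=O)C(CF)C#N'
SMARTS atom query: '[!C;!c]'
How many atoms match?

5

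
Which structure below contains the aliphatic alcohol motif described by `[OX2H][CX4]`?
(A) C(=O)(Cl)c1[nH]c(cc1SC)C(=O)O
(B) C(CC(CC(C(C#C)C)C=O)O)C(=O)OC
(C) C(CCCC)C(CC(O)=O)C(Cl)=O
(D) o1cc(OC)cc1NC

[OX2H][CX4] describes a hydroxyl oxygen bound to an sp3 (X4) carbon (an aliphatic alcohol).
(A) has a carboxylic acid group (-C(=O)OH) but the -OH is on a CX3 carbonyl carbon, not a CX4 carbon.
(B) contains a hydroxyl group (-OH), which satisfies every atom and bond constraint.
(C) has a carboxylic acid group (-C(=O)OH) but the -OH is on a CX3 carbonyl carbon, not a CX4 carbon.
(D) has a methoxy ether (-OCH3) but the oxygen has H0 (ether), not H1.
So the answer is (B).

B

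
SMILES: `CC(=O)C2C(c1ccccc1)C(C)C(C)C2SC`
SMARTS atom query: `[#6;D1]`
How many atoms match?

The query [#6;D1] means: carbon bonded to exactly one heavy atom.
Check the 18 heavy atoms by environment: 6× C (D3) → no; 1× O (D1) → no; 4× C (D1) → match; 1× S (D2) → no; 1× c (aromatic, D3) → no; 5× c (aromatic, D2) → no.
That gives 4 matching atoms.

4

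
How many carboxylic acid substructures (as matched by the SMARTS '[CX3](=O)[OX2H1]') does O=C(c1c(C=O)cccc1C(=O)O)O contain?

[CX3](=O)[OX2H1] is the SMARTS for a carboxylic acid: an sp2 carbon double-bonded to O and single-bonded to an -OH oxygen.
The molecule carries 2 separate instances of a carboxylic acid group (-C(=O)OH) meeting every constraint; each maps to a distinct set of atoms, giving 2 matches.

2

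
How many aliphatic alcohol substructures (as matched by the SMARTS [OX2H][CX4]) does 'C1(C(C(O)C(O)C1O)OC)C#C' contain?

3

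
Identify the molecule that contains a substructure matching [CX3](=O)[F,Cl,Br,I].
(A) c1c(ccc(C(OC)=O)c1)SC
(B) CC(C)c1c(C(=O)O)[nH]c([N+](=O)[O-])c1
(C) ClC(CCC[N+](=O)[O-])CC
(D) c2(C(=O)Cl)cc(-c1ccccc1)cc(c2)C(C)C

D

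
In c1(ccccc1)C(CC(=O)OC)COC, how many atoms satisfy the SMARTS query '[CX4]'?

The query [CX4] means: C with X4: aliphatic carbon with exactly 4 total connections (bonds + H).
Check the 15 heavy atoms by environment: 5× C (X4) → match; 1× C (X3) → no; 1× O (X1) → no; 2× O (X2) → no; 6× c (aromatic, X3) → no.
That gives 5 matching atoms.

5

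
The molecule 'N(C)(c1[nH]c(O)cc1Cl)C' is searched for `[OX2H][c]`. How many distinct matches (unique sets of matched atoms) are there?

1

[OX2H][c] is the SMARTS for a phenol: a hydroxyl oxygen attached to an aromatic carbon.
Exactly one fragment in the molecule meets all constraints, giving 1 match.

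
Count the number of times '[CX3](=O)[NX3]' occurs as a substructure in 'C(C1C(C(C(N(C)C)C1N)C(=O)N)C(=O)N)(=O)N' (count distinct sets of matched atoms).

3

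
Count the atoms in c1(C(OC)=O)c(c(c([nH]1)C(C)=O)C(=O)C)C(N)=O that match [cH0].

Check the 18 heavy atoms by environment: 1× n (aromatic, H1) → no; 4× c (aromatic, H0) → match; 4× C (H0) → no; 5× O (H0) → no; 3× C (H3) → no; 1× N (H2) → no.
That gives 4 matching atoms.

4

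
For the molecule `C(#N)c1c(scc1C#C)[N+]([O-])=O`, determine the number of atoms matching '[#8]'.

2

The query [#8] means: #8 matches any oxygen atom.
Check the 12 heavy atoms by environment: 1× s (aromatic) → no; 4× c (aromatic) → no; 1× N (charge +1) → no; 1× O (charge -1) → match; 1× O → match; 3× C → no; 1× N → no.
Summing the matching environments: 1 + 1 = 2 matching atoms.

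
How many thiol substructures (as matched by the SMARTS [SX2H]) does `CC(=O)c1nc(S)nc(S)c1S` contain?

3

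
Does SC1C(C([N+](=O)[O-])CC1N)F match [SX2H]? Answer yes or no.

Yes

The pattern [SX2H] describes an aliphatic sulfur with two connections, one being H — a thiol.
The molecule carries a thiol (-SH), whose atoms satisfy every constraint of the query, so the pattern matches.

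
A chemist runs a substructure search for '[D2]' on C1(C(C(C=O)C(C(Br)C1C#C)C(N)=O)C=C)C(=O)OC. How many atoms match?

4

The query [D2] means: atom with exactly two heavy-atom neighbours.
Check the 20 heavy atoms by environment: 8× C (D3) → no; 3× O (D1) → no; 1× O (D2) → match; 3× C (D1) → no; 3× C (D2) → match; 1× Br (D1) → no; 1× N (D1) → no.
Summing the matching environments: 1 + 3 = 4 matching atoms.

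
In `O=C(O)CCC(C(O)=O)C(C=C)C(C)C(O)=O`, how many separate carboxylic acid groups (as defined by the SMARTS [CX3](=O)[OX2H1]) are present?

[CX3](=O)[OX2H1] is the SMARTS for a carboxylic acid: an sp2 carbon double-bonded to O and single-bonded to an -OH oxygen.
The molecule carries 3 separate instances of a carboxylic acid group (-C(=O)OH) meeting every constraint; each maps to a distinct set of atoms, giving 3 matches.

3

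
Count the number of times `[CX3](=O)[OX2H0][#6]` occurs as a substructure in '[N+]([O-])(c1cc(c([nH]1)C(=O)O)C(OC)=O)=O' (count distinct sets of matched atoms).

[CX3](=O)[OX2H0][#6] is the SMARTS for an ester: a carbonyl carbon bonded to an oxygen that is itself bonded to carbon (no H on that O).
Exactly one fragment in the molecule meets all constraints, giving 1 match.

1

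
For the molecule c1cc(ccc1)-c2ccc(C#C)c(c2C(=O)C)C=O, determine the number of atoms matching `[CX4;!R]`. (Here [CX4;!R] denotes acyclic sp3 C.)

1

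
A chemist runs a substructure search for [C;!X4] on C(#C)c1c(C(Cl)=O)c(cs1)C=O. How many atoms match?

4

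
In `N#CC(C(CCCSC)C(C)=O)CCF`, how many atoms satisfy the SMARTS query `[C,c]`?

The query [C,c] means: comma = OR; matches aliphatic or aromatic carbon — same as #6.
Check the 15 heavy atoms by environment: 11× C → match; 1× N → no; 1× F → no; 1× O → no; 1× S → no.
That gives 11 matching atoms.

11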